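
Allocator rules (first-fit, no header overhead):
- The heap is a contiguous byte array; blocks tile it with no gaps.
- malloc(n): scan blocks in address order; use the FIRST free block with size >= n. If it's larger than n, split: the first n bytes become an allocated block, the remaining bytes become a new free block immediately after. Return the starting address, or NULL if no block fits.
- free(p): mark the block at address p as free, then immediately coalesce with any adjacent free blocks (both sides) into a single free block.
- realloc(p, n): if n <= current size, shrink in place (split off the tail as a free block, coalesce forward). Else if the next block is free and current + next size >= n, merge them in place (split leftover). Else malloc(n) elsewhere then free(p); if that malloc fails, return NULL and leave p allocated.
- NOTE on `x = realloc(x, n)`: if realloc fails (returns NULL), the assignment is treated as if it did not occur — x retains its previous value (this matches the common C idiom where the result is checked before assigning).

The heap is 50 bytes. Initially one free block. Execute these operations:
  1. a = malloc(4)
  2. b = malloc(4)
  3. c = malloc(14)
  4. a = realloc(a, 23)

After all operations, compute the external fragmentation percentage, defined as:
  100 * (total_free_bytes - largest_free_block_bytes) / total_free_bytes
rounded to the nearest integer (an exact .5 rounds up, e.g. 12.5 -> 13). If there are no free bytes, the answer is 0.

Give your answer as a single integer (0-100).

Answer: 44

Derivation:
Op 1: a = malloc(4) -> a = 0; heap: [0-3 ALLOC][4-49 FREE]
Op 2: b = malloc(4) -> b = 4; heap: [0-3 ALLOC][4-7 ALLOC][8-49 FREE]
Op 3: c = malloc(14) -> c = 8; heap: [0-3 ALLOC][4-7 ALLOC][8-21 ALLOC][22-49 FREE]
Op 4: a = realloc(a, 23) -> a = 22; heap: [0-3 FREE][4-7 ALLOC][8-21 ALLOC][22-44 ALLOC][45-49 FREE]
Free blocks: [4 5] total_free=9 largest=5 -> 100*(9-5)/9 = 400/9 ≈ 44.444 -> rounds to 44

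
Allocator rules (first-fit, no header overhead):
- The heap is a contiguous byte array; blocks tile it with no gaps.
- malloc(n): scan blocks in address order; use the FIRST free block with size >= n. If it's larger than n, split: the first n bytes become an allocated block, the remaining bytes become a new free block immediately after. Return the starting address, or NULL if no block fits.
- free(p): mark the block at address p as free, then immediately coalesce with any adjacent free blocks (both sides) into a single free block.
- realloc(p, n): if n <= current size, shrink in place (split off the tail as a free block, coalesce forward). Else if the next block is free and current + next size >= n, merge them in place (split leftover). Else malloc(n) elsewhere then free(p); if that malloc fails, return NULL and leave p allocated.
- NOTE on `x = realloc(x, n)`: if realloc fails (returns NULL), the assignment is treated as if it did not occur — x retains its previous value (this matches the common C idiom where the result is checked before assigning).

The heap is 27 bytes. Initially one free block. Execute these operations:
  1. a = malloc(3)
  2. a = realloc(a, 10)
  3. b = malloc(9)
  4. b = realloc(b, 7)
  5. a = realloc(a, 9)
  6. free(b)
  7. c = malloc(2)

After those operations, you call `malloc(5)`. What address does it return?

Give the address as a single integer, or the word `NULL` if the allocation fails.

Answer: 11

Derivation:
Op 1: a = malloc(3) -> a = 0; heap: [0-2 ALLOC][3-26 FREE]
Op 2: a = realloc(a, 10) -> a = 0; heap: [0-9 ALLOC][10-26 FREE]
Op 3: b = malloc(9) -> b = 10; heap: [0-9 ALLOC][10-18 ALLOC][19-26 FREE]
Op 4: b = realloc(b, 7) -> b = 10; heap: [0-9 ALLOC][10-16 ALLOC][17-26 FREE]
Op 5: a = realloc(a, 9) -> a = 0; heap: [0-8 ALLOC][9-9 FREE][10-16 ALLOC][17-26 FREE]
Op 6: free(b) -> (freed b); heap: [0-8 ALLOC][9-26 FREE]
Op 7: c = malloc(2) -> c = 9; heap: [0-8 ALLOC][9-10 ALLOC][11-26 FREE]
malloc(5): first-fit scan over [0-8 ALLOC][9-10 ALLOC][11-26 FREE] -> 11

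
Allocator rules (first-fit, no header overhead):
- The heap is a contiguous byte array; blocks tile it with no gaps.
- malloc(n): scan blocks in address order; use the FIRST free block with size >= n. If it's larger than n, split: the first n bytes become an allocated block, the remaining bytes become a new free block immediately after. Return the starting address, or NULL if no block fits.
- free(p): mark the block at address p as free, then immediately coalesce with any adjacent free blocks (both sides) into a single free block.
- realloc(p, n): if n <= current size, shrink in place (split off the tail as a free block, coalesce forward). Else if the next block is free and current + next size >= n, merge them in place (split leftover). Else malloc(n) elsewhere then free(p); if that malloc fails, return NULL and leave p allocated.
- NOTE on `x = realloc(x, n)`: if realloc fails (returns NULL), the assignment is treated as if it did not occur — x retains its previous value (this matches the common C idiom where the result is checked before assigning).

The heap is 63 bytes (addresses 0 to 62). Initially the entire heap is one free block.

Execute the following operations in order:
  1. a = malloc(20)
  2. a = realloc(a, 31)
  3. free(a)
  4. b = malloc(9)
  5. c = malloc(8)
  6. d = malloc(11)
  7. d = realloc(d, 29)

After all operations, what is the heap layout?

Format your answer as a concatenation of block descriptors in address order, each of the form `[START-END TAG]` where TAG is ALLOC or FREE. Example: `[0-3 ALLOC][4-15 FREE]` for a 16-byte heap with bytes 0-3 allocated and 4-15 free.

Op 1: a = malloc(20) -> a = 0; heap: [0-19 ALLOC][20-62 FREE]
Op 2: a = realloc(a, 31) -> a = 0; heap: [0-30 ALLOC][31-62 FREE]
Op 3: free(a) -> (freed a); heap: [0-62 FREE]
Op 4: b = malloc(9) -> b = 0; heap: [0-8 ALLOC][9-62 FREE]
Op 5: c = malloc(8) -> c = 9; heap: [0-8 ALLOC][9-16 ALLOC][17-62 FREE]
Op 6: d = malloc(11) -> d = 17; heap: [0-8 ALLOC][9-16 ALLOC][17-27 ALLOC][28-62 FREE]
Op 7: d = realloc(d, 29) -> d = 17; heap: [0-8 ALLOC][9-16 ALLOC][17-45 ALLOC][46-62 FREE]

Answer: [0-8 ALLOC][9-16 ALLOC][17-45 ALLOC][46-62 FREE]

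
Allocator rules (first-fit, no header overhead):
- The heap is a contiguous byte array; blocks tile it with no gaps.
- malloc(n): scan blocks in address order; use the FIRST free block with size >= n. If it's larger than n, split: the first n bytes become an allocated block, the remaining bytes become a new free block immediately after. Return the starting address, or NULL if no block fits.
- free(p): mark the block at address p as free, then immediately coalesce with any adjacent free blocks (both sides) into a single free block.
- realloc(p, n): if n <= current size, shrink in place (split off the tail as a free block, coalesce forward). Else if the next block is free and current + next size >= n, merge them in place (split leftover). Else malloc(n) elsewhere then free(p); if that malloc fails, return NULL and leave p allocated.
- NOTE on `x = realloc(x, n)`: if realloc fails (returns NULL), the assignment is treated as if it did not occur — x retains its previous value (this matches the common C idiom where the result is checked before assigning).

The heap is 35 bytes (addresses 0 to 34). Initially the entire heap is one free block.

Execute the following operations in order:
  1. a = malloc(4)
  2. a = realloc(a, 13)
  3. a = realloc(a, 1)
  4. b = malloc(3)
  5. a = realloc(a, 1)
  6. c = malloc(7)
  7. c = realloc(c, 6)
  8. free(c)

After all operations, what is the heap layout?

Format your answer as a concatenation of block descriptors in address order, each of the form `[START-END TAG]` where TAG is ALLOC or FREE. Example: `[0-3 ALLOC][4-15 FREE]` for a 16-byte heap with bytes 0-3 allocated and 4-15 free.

Answer: [0-0 ALLOC][1-3 ALLOC][4-34 FREE]

Derivation:
Op 1: a = malloc(4) -> a = 0; heap: [0-3 ALLOC][4-34 FREE]
Op 2: a = realloc(a, 13) -> a = 0; heap: [0-12 ALLOC][13-34 FREE]
Op 3: a = realloc(a, 1) -> a = 0; heap: [0-0 ALLOC][1-34 FREE]
Op 4: b = malloc(3) -> b = 1; heap: [0-0 ALLOC][1-3 ALLOC][4-34 FREE]
Op 5: a = realloc(a, 1) -> a = 0; heap: [0-0 ALLOC][1-3 ALLOC][4-34 FREE]
Op 6: c = malloc(7) -> c = 4; heap: [0-0 ALLOC][1-3 ALLOC][4-10 ALLOC][11-34 FREE]
Op 7: c = realloc(c, 6) -> c = 4; heap: [0-0 ALLOC][1-3 ALLOC][4-9 ALLOC][10-34 FREE]
Op 8: free(c) -> (freed c); heap: [0-0 ALLOC][1-3 ALLOC][4-34 FREE]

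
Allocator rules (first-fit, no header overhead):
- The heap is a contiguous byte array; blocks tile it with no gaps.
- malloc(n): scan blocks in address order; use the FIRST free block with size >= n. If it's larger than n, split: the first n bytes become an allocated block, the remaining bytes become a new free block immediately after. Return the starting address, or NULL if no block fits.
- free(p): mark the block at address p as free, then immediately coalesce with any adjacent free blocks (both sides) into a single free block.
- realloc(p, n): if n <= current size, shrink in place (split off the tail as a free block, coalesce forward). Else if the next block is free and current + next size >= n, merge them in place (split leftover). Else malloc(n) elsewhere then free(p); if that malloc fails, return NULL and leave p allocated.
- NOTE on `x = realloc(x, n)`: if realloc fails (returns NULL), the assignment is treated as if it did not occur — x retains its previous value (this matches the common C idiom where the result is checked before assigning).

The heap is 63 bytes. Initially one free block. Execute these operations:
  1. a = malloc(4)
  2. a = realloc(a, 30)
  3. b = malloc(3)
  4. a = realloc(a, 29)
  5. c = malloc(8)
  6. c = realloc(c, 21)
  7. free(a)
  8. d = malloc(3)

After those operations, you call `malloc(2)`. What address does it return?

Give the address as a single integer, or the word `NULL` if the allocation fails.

Answer: 3

Derivation:
Op 1: a = malloc(4) -> a = 0; heap: [0-3 ALLOC][4-62 FREE]
Op 2: a = realloc(a, 30) -> a = 0; heap: [0-29 ALLOC][30-62 FREE]
Op 3: b = malloc(3) -> b = 30; heap: [0-29 ALLOC][30-32 ALLOC][33-62 FREE]
Op 4: a = realloc(a, 29) -> a = 0; heap: [0-28 ALLOC][29-29 FREE][30-32 ALLOC][33-62 FREE]
Op 5: c = malloc(8) -> c = 33; heap: [0-28 ALLOC][29-29 FREE][30-32 ALLOC][33-40 ALLOC][41-62 FREE]
Op 6: c = realloc(c, 21) -> c = 33; heap: [0-28 ALLOC][29-29 FREE][30-32 ALLOC][33-53 ALLOC][54-62 FREE]
Op 7: free(a) -> (freed a); heap: [0-29 FREE][30-32 ALLOC][33-53 ALLOC][54-62 FREE]
Op 8: d = malloc(3) -> d = 0; heap: [0-2 ALLOC][3-29 FREE][30-32 ALLOC][33-53 ALLOC][54-62 FREE]
malloc(2): first-fit scan over [0-2 ALLOC][3-29 FREE][30-32 ALLOC][33-53 ALLOC][54-62 FREE] -> 3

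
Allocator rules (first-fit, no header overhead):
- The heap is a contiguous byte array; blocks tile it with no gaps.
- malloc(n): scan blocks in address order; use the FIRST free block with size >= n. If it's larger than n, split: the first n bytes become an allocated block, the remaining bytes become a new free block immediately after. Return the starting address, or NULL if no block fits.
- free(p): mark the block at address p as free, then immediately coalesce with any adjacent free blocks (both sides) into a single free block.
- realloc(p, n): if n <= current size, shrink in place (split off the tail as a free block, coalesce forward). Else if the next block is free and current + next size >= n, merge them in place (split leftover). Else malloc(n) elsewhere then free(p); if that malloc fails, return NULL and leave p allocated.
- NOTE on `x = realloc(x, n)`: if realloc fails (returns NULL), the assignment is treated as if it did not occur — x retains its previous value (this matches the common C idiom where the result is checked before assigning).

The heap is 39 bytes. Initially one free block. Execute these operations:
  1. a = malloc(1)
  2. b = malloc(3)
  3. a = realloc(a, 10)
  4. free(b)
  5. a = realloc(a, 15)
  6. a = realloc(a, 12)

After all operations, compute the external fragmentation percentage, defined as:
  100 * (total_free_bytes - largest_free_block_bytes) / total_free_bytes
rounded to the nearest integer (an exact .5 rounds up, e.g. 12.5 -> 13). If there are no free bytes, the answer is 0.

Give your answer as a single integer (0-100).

Op 1: a = malloc(1) -> a = 0; heap: [0-0 ALLOC][1-38 FREE]
Op 2: b = malloc(3) -> b = 1; heap: [0-0 ALLOC][1-3 ALLOC][4-38 FREE]
Op 3: a = realloc(a, 10) -> a = 4; heap: [0-0 FREE][1-3 ALLOC][4-13 ALLOC][14-38 FREE]
Op 4: free(b) -> (freed b); heap: [0-3 FREE][4-13 ALLOC][14-38 FREE]
Op 5: a = realloc(a, 15) -> a = 4; heap: [0-3 FREE][4-18 ALLOC][19-38 FREE]
Op 6: a = realloc(a, 12) -> a = 4; heap: [0-3 FREE][4-15 ALLOC][16-38 FREE]
Free blocks: [4 23] total_free=27 largest=23 -> 100*(27-23)/27 = 400/27 ≈ 14.815 -> rounds to 15

Answer: 15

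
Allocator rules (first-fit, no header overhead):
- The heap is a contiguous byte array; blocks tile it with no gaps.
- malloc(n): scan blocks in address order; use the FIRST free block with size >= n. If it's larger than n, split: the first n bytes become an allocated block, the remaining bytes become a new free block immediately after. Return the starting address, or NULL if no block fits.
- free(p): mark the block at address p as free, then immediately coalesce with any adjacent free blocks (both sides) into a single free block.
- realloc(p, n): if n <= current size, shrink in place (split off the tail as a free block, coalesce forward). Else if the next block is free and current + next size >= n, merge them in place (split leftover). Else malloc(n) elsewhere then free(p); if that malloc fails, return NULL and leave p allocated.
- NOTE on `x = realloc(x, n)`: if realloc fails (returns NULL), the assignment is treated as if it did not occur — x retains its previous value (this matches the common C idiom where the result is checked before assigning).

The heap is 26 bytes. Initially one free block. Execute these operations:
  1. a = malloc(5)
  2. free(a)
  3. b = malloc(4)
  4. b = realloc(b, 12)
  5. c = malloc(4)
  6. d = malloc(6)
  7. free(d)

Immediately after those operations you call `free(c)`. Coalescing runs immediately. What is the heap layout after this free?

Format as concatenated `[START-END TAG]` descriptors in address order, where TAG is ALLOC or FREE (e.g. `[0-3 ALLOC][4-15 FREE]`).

Op 1: a = malloc(5) -> a = 0; heap: [0-4 ALLOC][5-25 FREE]
Op 2: free(a) -> (freed a); heap: [0-25 FREE]
Op 3: b = malloc(4) -> b = 0; heap: [0-3 ALLOC][4-25 FREE]
Op 4: b = realloc(b, 12) -> b = 0; heap: [0-11 ALLOC][12-25 FREE]
Op 5: c = malloc(4) -> c = 12; heap: [0-11 ALLOC][12-15 ALLOC][16-25 FREE]
Op 6: d = malloc(6) -> d = 16; heap: [0-11 ALLOC][12-15 ALLOC][16-21 ALLOC][22-25 FREE]
Op 7: free(d) -> (freed d); heap: [0-11 ALLOC][12-15 ALLOC][16-25 FREE]
free(c): c = 12 -> block [12-15 ALLOC]; mark free, coalesce with adjacent free neighbors -> [0-11 ALLOC][12-25 FREE]

Answer: [0-11 ALLOC][12-25 FREE]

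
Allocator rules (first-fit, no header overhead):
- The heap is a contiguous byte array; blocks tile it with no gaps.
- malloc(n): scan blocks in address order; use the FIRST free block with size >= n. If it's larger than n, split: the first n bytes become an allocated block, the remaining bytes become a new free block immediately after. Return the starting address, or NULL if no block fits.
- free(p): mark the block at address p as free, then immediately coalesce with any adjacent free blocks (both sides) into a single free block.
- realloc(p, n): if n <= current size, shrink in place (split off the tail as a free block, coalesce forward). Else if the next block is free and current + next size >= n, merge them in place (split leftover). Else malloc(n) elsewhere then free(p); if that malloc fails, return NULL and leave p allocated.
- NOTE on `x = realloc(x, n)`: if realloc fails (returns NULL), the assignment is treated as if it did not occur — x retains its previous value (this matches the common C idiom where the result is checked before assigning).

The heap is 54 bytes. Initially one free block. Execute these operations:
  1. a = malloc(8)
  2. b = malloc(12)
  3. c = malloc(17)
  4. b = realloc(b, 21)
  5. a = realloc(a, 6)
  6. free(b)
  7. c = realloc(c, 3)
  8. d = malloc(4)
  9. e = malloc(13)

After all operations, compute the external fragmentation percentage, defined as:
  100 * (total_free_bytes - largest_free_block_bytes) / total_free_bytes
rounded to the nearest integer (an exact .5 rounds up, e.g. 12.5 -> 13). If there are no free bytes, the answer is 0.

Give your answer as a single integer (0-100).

Op 1: a = malloc(8) -> a = 0; heap: [0-7 ALLOC][8-53 FREE]
Op 2: b = malloc(12) -> b = 8; heap: [0-7 ALLOC][8-19 ALLOC][20-53 FREE]
Op 3: c = malloc(17) -> c = 20; heap: [0-7 ALLOC][8-19 ALLOC][20-36 ALLOC][37-53 FREE]
Op 4: b = realloc(b, 21) -> NULL (b unchanged); heap: [0-7 ALLOC][8-19 ALLOC][20-36 ALLOC][37-53 FREE]
Op 5: a = realloc(a, 6) -> a = 0; heap: [0-5 ALLOC][6-7 FREE][8-19 ALLOC][20-36 ALLOC][37-53 FREE]
Op 6: free(b) -> (freed b); heap: [0-5 ALLOC][6-19 FREE][20-36 ALLOC][37-53 FREE]
Op 7: c = realloc(c, 3) -> c = 20; heap: [0-5 ALLOC][6-19 FREE][20-22 ALLOC][23-53 FREE]
Op 8: d = malloc(4) -> d = 6; heap: [0-5 ALLOC][6-9 ALLOC][10-19 FREE][20-22 ALLOC][23-53 FREE]
Op 9: e = malloc(13) -> e = 23; heap: [0-5 ALLOC][6-9 ALLOC][10-19 FREE][20-22 ALLOC][23-35 ALLOC][36-53 FREE]
Free blocks: [10 18] total_free=28 largest=18 -> 100*(28-18)/28 = 1000/28 ≈ 35.714 -> rounds to 36

Answer: 36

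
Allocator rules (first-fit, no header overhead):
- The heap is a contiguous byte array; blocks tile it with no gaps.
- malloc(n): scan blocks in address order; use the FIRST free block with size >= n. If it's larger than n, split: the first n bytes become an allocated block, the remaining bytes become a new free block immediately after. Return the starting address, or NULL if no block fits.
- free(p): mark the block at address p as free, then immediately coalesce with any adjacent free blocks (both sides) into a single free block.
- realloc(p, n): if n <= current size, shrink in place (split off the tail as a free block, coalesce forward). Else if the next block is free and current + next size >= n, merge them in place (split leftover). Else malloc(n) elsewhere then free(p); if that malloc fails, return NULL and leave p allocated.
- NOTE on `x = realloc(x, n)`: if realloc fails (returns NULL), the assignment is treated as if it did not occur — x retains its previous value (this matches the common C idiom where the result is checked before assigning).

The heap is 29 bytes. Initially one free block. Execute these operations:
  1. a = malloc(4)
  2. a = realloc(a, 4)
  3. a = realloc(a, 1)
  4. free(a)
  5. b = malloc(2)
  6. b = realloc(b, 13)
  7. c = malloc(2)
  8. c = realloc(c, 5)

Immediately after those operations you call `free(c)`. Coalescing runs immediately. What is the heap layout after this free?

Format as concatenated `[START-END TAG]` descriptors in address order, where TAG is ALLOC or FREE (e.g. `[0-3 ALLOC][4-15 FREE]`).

Op 1: a = malloc(4) -> a = 0; heap: [0-3 ALLOC][4-28 FREE]
Op 2: a = realloc(a, 4) -> a = 0; heap: [0-3 ALLOC][4-28 FREE]
Op 3: a = realloc(a, 1) -> a = 0; heap: [0-0 ALLOC][1-28 FREE]
Op 4: free(a) -> (freed a); heap: [0-28 FREE]
Op 5: b = malloc(2) -> b = 0; heap: [0-1 ALLOC][2-28 FREE]
Op 6: b = realloc(b, 13) -> b = 0; heap: [0-12 ALLOC][13-28 FREE]
Op 7: c = malloc(2) -> c = 13; heap: [0-12 ALLOC][13-14 ALLOC][15-28 FREE]
Op 8: c = realloc(c, 5) -> c = 13; heap: [0-12 ALLOC][13-17 ALLOC][18-28 FREE]
free(c): c = 13 -> block [13-17 ALLOC]; mark free, coalesce with adjacent free neighbors -> [0-12 ALLOC][13-28 FREE]

Answer: [0-12 ALLOC][13-28 FREE]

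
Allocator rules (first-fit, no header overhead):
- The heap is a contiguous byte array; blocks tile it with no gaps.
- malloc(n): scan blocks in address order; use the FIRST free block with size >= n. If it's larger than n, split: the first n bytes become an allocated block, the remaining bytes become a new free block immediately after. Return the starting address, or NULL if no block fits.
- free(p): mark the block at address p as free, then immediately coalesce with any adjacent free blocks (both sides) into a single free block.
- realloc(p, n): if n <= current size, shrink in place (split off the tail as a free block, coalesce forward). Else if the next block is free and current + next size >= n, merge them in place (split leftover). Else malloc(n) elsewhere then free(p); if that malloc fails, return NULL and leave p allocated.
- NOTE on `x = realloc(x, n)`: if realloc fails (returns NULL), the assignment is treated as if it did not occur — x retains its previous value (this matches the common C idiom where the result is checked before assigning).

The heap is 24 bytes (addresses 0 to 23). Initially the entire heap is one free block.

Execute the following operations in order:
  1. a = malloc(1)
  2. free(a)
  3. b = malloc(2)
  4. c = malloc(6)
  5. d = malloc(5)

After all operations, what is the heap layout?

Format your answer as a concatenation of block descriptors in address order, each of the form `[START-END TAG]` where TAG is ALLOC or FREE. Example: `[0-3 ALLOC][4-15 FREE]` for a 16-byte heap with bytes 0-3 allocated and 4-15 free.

Answer: [0-1 ALLOC][2-7 ALLOC][8-12 ALLOC][13-23 FREE]

Derivation:
Op 1: a = malloc(1) -> a = 0; heap: [0-0 ALLOC][1-23 FREE]
Op 2: free(a) -> (freed a); heap: [0-23 FREE]
Op 3: b = malloc(2) -> b = 0; heap: [0-1 ALLOC][2-23 FREE]
Op 4: c = malloc(6) -> c = 2; heap: [0-1 ALLOC][2-7 ALLOC][8-23 FREE]
Op 5: d = malloc(5) -> d = 8; heap: [0-1 ALLOC][2-7 ALLOC][8-12 ALLOC][13-23 FREE]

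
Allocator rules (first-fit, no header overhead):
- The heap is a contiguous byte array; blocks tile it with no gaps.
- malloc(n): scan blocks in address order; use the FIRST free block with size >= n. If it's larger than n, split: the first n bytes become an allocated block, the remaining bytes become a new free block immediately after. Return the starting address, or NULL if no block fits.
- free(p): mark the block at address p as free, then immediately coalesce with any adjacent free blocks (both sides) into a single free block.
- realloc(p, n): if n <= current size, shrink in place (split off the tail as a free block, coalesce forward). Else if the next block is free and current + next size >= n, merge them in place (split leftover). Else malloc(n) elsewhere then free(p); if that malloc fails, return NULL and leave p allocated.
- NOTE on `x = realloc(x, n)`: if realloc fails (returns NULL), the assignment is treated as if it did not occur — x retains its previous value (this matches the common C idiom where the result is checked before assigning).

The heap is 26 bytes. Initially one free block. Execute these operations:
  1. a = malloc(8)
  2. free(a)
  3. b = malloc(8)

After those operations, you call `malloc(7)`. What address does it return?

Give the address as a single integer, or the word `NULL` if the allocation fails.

Answer: 8

Derivation:
Op 1: a = malloc(8) -> a = 0; heap: [0-7 ALLOC][8-25 FREE]
Op 2: free(a) -> (freed a); heap: [0-25 FREE]
Op 3: b = malloc(8) -> b = 0; heap: [0-7 ALLOC][8-25 FREE]
malloc(7): first-fit scan over [0-7 ALLOC][8-25 FREE] -> 8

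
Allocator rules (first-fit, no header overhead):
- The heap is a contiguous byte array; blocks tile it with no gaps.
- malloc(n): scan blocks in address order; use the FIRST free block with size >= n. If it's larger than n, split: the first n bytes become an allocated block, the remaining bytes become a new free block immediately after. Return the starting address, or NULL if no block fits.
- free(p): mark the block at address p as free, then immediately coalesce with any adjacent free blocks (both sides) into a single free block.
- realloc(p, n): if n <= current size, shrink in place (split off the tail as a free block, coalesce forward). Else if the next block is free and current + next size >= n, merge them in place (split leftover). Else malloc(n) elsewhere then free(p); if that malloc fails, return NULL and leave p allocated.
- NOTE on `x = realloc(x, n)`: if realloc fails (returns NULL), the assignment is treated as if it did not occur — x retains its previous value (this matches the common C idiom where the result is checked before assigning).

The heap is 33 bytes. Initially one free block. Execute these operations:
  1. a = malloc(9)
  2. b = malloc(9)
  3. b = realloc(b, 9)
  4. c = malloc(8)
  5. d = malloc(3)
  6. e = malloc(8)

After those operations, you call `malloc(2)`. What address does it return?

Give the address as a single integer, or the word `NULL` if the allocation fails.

Answer: 29

Derivation:
Op 1: a = malloc(9) -> a = 0; heap: [0-8 ALLOC][9-32 FREE]
Op 2: b = malloc(9) -> b = 9; heap: [0-8 ALLOC][9-17 ALLOC][18-32 FREE]
Op 3: b = realloc(b, 9) -> b = 9; heap: [0-8 ALLOC][9-17 ALLOC][18-32 FREE]
Op 4: c = malloc(8) -> c = 18; heap: [0-8 ALLOC][9-17 ALLOC][18-25 ALLOC][26-32 FREE]
Op 5: d = malloc(3) -> d = 26; heap: [0-8 ALLOC][9-17 ALLOC][18-25 ALLOC][26-28 ALLOC][29-32 FREE]
Op 6: e = malloc(8) -> e = NULL; heap: [0-8 ALLOC][9-17 ALLOC][18-25 ALLOC][26-28 ALLOC][29-32 FREE]
malloc(2): first-fit scan over [0-8 ALLOC][9-17 ALLOC][18-25 ALLOC][26-28 ALLOC][29-32 FREE] -> 29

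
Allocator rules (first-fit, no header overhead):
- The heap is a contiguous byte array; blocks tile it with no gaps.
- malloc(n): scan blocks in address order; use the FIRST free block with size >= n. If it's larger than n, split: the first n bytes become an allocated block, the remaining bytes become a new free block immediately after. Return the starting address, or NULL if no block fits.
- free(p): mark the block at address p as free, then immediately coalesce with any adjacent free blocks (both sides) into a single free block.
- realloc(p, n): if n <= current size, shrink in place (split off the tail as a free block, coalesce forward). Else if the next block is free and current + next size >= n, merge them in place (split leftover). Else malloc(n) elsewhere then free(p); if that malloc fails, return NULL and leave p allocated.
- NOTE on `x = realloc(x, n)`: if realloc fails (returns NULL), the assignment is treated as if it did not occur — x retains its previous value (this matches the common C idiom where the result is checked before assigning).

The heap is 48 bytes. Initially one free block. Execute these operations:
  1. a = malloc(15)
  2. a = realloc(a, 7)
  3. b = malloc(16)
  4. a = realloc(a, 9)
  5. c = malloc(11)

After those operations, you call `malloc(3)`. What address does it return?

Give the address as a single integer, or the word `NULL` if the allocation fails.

Answer: 0

Derivation:
Op 1: a = malloc(15) -> a = 0; heap: [0-14 ALLOC][15-47 FREE]
Op 2: a = realloc(a, 7) -> a = 0; heap: [0-6 ALLOC][7-47 FREE]
Op 3: b = malloc(16) -> b = 7; heap: [0-6 ALLOC][7-22 ALLOC][23-47 FREE]
Op 4: a = realloc(a, 9) -> a = 23; heap: [0-6 FREE][7-22 ALLOC][23-31 ALLOC][32-47 FREE]
Op 5: c = malloc(11) -> c = 32; heap: [0-6 FREE][7-22 ALLOC][23-31 ALLOC][32-42 ALLOC][43-47 FREE]
malloc(3): first-fit scan over [0-6 FREE][7-22 ALLOC][23-31 ALLOC][32-42 ALLOC][43-47 FREE] -> 0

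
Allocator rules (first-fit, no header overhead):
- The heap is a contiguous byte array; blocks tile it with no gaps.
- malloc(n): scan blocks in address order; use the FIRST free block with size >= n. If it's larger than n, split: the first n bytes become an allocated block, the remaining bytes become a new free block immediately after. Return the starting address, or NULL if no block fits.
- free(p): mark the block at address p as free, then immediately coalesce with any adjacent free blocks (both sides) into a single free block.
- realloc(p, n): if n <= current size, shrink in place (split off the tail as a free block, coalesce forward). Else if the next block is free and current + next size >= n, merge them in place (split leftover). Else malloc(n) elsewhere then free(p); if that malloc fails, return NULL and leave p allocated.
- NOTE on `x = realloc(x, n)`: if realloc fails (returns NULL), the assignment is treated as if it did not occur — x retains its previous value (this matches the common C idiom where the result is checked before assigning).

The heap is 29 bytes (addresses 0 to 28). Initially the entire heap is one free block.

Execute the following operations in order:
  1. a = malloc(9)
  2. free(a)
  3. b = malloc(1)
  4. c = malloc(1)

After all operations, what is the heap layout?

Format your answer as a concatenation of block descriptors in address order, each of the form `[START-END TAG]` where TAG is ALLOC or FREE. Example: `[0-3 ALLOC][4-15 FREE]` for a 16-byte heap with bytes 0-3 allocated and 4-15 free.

Answer: [0-0 ALLOC][1-1 ALLOC][2-28 FREE]

Derivation:
Op 1: a = malloc(9) -> a = 0; heap: [0-8 ALLOC][9-28 FREE]
Op 2: free(a) -> (freed a); heap: [0-28 FREE]
Op 3: b = malloc(1) -> b = 0; heap: [0-0 ALLOC][1-28 FREE]
Op 4: c = malloc(1) -> c = 1; heap: [0-0 ALLOC][1-1 ALLOC][2-28 FREE]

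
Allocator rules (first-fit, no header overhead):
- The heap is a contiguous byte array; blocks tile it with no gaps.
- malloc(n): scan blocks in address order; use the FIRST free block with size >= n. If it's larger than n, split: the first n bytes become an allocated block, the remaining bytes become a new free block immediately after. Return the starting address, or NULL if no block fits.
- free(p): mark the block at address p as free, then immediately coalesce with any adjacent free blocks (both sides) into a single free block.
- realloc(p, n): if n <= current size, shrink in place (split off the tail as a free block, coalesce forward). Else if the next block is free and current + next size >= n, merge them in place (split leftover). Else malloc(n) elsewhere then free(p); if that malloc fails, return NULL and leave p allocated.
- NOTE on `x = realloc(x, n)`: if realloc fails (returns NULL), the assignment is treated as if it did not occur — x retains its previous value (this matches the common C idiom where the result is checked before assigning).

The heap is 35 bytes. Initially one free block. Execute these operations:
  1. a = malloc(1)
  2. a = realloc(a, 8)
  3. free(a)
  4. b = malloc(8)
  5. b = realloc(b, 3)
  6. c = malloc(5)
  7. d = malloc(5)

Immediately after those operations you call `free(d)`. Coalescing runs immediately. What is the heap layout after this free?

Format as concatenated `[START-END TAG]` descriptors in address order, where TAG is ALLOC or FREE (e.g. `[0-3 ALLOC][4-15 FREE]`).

Op 1: a = malloc(1) -> a = 0; heap: [0-0 ALLOC][1-34 FREE]
Op 2: a = realloc(a, 8) -> a = 0; heap: [0-7 ALLOC][8-34 FREE]
Op 3: free(a) -> (freed a); heap: [0-34 FREE]
Op 4: b = malloc(8) -> b = 0; heap: [0-7 ALLOC][8-34 FREE]
Op 5: b = realloc(b, 3) -> b = 0; heap: [0-2 ALLOC][3-34 FREE]
Op 6: c = malloc(5) -> c = 3; heap: [0-2 ALLOC][3-7 ALLOC][8-34 FREE]
Op 7: d = malloc(5) -> d = 8; heap: [0-2 ALLOC][3-7 ALLOC][8-12 ALLOC][13-34 FREE]
free(d): d = 8 -> block [8-12 ALLOC]; mark free, coalesce with adjacent free neighbors -> [0-2 ALLOC][3-7 ALLOC][8-34 FREE]

Answer: [0-2 ALLOC][3-7 ALLOC][8-34 FREE]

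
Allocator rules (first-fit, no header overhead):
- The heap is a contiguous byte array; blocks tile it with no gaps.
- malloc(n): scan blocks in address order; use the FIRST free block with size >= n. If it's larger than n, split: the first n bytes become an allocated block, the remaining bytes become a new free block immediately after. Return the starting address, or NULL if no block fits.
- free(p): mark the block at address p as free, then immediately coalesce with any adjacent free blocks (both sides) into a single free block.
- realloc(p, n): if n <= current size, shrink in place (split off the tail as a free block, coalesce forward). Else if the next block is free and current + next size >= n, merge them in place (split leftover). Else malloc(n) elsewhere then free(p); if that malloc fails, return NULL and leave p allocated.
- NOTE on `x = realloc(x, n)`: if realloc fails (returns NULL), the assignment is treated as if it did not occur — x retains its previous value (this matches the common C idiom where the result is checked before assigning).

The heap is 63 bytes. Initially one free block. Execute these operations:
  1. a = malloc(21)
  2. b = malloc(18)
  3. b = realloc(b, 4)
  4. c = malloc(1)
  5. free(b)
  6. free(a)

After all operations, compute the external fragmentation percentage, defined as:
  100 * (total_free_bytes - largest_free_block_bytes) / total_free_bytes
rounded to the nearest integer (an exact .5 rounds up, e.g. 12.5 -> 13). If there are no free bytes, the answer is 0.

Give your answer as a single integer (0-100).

Op 1: a = malloc(21) -> a = 0; heap: [0-20 ALLOC][21-62 FREE]
Op 2: b = malloc(18) -> b = 21; heap: [0-20 ALLOC][21-38 ALLOC][39-62 FREE]
Op 3: b = realloc(b, 4) -> b = 21; heap: [0-20 ALLOC][21-24 ALLOC][25-62 FREE]
Op 4: c = malloc(1) -> c = 25; heap: [0-20 ALLOC][21-24 ALLOC][25-25 ALLOC][26-62 FREE]
Op 5: free(b) -> (freed b); heap: [0-20 ALLOC][21-24 FREE][25-25 ALLOC][26-62 FREE]
Op 6: free(a) -> (freed a); heap: [0-24 FREE][25-25 ALLOC][26-62 FREE]
Free blocks: [25 37] total_free=62 largest=37 -> 100*(62-37)/62 = 2500/62 ≈ 40.323 -> rounds to 40

Answer: 40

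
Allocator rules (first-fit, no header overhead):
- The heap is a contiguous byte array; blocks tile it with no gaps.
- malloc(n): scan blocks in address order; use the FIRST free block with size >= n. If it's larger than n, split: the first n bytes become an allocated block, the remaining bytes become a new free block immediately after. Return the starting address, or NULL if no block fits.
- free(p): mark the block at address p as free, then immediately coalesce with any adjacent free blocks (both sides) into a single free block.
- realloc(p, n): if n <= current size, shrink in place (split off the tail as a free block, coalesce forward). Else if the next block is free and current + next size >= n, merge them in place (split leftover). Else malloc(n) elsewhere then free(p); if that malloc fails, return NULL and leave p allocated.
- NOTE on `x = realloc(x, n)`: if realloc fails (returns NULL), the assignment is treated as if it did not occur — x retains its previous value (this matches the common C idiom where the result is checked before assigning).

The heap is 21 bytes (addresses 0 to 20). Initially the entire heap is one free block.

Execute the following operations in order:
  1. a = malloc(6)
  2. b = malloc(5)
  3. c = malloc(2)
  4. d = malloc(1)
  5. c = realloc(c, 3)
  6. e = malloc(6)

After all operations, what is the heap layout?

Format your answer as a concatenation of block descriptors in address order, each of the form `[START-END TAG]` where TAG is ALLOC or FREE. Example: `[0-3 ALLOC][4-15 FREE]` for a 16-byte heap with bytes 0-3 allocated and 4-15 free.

Op 1: a = malloc(6) -> a = 0; heap: [0-5 ALLOC][6-20 FREE]
Op 2: b = malloc(5) -> b = 6; heap: [0-5 ALLOC][6-10 ALLOC][11-20 FREE]
Op 3: c = malloc(2) -> c = 11; heap: [0-5 ALLOC][6-10 ALLOC][11-12 ALLOC][13-20 FREE]
Op 4: d = malloc(1) -> d = 13; heap: [0-5 ALLOC][6-10 ALLOC][11-12 ALLOC][13-13 ALLOC][14-20 FREE]
Op 5: c = realloc(c, 3) -> c = 14; heap: [0-5 ALLOC][6-10 ALLOC][11-12 FREE][13-13 ALLOC][14-16 ALLOC][17-20 FREE]
Op 6: e = malloc(6) -> e = NULL; heap: [0-5 ALLOC][6-10 ALLOC][11-12 FREE][13-13 ALLOC][14-16 ALLOC][17-20 FREE]

Answer: [0-5 ALLOC][6-10 ALLOC][11-12 FREE][13-13 ALLOC][14-16 ALLOC][17-20 FREE]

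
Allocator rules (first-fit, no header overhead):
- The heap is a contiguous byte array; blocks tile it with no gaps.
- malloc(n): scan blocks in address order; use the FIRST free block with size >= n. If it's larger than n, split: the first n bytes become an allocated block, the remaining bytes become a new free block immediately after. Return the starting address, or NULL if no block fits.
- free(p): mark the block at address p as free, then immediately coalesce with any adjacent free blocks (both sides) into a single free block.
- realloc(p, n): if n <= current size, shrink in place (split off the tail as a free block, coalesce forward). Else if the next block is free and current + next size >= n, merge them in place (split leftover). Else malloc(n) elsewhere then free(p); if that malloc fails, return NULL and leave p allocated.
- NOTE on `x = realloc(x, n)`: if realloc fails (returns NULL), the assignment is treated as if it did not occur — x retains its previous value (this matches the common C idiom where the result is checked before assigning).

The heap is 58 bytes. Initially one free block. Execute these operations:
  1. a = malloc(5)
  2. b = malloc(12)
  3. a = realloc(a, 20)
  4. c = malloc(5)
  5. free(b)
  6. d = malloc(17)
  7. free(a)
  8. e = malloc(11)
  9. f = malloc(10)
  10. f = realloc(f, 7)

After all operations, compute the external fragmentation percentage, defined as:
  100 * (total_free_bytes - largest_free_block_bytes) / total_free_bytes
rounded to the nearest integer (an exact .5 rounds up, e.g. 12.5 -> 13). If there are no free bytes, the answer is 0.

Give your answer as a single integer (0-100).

Op 1: a = malloc(5) -> a = 0; heap: [0-4 ALLOC][5-57 FREE]
Op 2: b = malloc(12) -> b = 5; heap: [0-4 ALLOC][5-16 ALLOC][17-57 FREE]
Op 3: a = realloc(a, 20) -> a = 17; heap: [0-4 FREE][5-16 ALLOC][17-36 ALLOC][37-57 FREE]
Op 4: c = malloc(5) -> c = 0; heap: [0-4 ALLOC][5-16 ALLOC][17-36 ALLOC][37-57 FREE]
Op 5: free(b) -> (freed b); heap: [0-4 ALLOC][5-16 FREE][17-36 ALLOC][37-57 FREE]
Op 6: d = malloc(17) -> d = 37; heap: [0-4 ALLOC][5-16 FREE][17-36 ALLOC][37-53 ALLOC][54-57 FREE]
Op 7: free(a) -> (freed a); heap: [0-4 ALLOC][5-36 FREE][37-53 ALLOC][54-57 FREE]
Op 8: e = malloc(11) -> e = 5; heap: [0-4 ALLOC][5-15 ALLOC][16-36 FREE][37-53 ALLOC][54-57 FREE]
Op 9: f = malloc(10) -> f = 16; heap: [0-4 ALLOC][5-15 ALLOC][16-25 ALLOC][26-36 FREE][37-53 ALLOC][54-57 FREE]
Op 10: f = realloc(f, 7) -> f = 16; heap: [0-4 ALLOC][5-15 ALLOC][16-22 ALLOC][23-36 FREE][37-53 ALLOC][54-57 FREE]
Free blocks: [14 4] total_free=18 largest=14 -> 100*(18-14)/18 = 400/18 ≈ 22.222 -> rounds to 22

Answer: 22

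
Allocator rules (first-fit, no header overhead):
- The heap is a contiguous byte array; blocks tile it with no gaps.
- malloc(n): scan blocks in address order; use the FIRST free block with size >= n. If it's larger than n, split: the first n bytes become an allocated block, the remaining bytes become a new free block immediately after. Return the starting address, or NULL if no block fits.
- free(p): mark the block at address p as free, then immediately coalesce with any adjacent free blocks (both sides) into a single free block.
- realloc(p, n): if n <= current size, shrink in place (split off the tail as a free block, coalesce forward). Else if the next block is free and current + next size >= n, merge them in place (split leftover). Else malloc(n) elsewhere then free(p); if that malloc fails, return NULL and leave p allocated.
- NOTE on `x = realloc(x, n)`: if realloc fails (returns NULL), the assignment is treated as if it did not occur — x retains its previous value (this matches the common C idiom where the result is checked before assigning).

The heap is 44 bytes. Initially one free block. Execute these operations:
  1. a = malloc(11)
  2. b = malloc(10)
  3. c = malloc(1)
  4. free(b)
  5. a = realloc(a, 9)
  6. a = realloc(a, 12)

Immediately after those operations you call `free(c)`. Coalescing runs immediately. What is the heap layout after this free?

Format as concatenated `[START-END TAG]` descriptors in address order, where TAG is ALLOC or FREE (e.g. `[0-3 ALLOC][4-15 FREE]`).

Op 1: a = malloc(11) -> a = 0; heap: [0-10 ALLOC][11-43 FREE]
Op 2: b = malloc(10) -> b = 11; heap: [0-10 ALLOC][11-20 ALLOC][21-43 FREE]
Op 3: c = malloc(1) -> c = 21; heap: [0-10 ALLOC][11-20 ALLOC][21-21 ALLOC][22-43 FREE]
Op 4: free(b) -> (freed b); heap: [0-10 ALLOC][11-20 FREE][21-21 ALLOC][22-43 FREE]
Op 5: a = realloc(a, 9) -> a = 0; heap: [0-8 ALLOC][9-20 FREE][21-21 ALLOC][22-43 FREE]
Op 6: a = realloc(a, 12) -> a = 0; heap: [0-11 ALLOC][12-20 FREE][21-21 ALLOC][22-43 FREE]
free(c): c = 21 -> block [21-21 ALLOC]; mark free, coalesce with adjacent free neighbors -> [0-11 ALLOC][12-43 FREE]

Answer: [0-11 ALLOC][12-43 FREE]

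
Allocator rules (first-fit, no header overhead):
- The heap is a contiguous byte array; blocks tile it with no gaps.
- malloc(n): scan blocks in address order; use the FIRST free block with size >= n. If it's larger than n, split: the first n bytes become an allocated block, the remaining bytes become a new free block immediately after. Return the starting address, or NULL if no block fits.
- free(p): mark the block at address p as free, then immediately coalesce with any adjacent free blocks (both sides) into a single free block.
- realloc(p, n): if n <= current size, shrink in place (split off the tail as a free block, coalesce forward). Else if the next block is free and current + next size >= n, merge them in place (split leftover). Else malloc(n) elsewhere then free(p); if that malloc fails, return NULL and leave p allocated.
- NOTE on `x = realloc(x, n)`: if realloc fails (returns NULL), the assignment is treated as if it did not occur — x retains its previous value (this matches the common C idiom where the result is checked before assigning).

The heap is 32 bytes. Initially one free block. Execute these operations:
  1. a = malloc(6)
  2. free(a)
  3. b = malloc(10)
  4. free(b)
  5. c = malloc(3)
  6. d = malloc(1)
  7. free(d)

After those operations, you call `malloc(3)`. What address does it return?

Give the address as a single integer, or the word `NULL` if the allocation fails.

Answer: 3

Derivation:
Op 1: a = malloc(6) -> a = 0; heap: [0-5 ALLOC][6-31 FREE]
Op 2: free(a) -> (freed a); heap: [0-31 FREE]
Op 3: b = malloc(10) -> b = 0; heap: [0-9 ALLOC][10-31 FREE]
Op 4: free(b) -> (freed b); heap: [0-31 FREE]
Op 5: c = malloc(3) -> c = 0; heap: [0-2 ALLOC][3-31 FREE]
Op 6: d = malloc(1) -> d = 3; heap: [0-2 ALLOC][3-3 ALLOC][4-31 FREE]
Op 7: free(d) -> (freed d); heap: [0-2 ALLOC][3-31 FREE]
malloc(3): first-fit scan over [0-2 ALLOC][3-31 FREE] -> 3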